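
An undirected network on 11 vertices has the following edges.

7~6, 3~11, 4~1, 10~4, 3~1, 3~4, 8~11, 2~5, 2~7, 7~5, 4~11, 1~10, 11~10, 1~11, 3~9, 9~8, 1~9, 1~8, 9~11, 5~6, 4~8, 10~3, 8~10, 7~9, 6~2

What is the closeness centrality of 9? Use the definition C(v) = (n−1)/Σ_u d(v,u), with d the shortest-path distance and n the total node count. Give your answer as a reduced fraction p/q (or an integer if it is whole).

2/3

Distances from 9: 1:1, 2:2, 3:1, 4:2, 5:2, 6:2, 7:1, 8:1, 10:2, 11:1. Sum = 15.
n = 11, so closeness = 10/15 = 2/3.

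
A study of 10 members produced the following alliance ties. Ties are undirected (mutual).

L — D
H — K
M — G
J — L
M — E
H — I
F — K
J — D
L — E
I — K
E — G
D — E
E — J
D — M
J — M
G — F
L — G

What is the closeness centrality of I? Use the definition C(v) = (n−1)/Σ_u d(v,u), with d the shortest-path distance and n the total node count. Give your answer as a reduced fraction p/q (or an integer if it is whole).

9/29

Distances from I: D:5, E:4, F:2, G:3, H:1, J:5, K:1, L:4, M:4. Sum = 29.
n = 10, so closeness = 9/29.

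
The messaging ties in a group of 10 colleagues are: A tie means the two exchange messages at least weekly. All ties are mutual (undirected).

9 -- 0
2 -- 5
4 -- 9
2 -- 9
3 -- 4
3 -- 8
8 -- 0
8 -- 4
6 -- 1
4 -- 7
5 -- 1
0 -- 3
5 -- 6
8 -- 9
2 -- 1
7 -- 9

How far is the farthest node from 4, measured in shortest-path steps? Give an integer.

4

Distances from 4: 0:2, 1:3, 2:2, 3:1, 5:3, 6:4, 7:1, 8:1, 9:1.
The largest is 4 (to 6), so the eccentricity of 4 is 4.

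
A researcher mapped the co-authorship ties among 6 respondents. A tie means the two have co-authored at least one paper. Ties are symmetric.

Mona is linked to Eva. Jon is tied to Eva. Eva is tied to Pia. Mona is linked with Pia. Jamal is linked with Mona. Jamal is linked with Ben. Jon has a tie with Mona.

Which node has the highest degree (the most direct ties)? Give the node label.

Mona

Degrees — Ben:1, Eva:3, Jamal:2, Jon:2, Mona:4, Pia:2.
The maximum is 4, attained only by Mona.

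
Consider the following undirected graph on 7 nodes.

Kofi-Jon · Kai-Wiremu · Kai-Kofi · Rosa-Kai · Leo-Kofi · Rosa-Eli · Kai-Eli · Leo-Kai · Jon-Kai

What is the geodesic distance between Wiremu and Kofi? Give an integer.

One shortest route is Wiremu – Kai – Kofi, which uses 2 edges, and Wiremu and Kofi are not directly tied, so nothing shorter exists. So d(Wiremu,Kofi) = 2.

2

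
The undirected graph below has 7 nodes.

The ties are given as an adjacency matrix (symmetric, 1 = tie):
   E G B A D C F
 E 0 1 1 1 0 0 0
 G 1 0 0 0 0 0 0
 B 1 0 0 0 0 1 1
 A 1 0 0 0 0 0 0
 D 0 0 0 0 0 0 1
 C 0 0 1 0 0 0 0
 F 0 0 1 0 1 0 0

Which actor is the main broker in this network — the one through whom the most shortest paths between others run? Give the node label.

B

Unnormalized betweenness of each node: A:0, B:11, C:0, D:0, E:9, F:5, G:0.
B has the largest value, 11, making it the main broker — the node through which the most shortest paths run.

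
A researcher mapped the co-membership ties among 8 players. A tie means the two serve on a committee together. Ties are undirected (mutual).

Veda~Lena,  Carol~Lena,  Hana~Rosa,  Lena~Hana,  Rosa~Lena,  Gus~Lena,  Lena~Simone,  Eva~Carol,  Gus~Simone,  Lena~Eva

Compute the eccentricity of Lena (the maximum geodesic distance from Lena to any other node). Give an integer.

Distances from Lena: Carol:1, Eva:1, Gus:1, Hana:1, Rosa:1, Simone:1, Veda:1.
The largest is 1 (to Eva, Carol, Hana, Simone, Veda, Gus, and Rosa), so the eccentricity of Lena is 1.

1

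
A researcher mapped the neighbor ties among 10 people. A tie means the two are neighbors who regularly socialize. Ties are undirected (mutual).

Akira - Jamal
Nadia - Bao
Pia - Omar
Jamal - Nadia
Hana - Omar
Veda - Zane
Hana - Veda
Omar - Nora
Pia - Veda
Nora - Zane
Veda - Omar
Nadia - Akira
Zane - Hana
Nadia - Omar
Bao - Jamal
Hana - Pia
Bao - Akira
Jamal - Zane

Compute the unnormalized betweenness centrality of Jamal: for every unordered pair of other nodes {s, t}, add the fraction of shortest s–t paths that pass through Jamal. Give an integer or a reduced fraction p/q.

Pairs whose geodesics pass through Jamal — Bao–Veda: 1/2; Bao–Nora: 1/2; Bao–Hana: 1/2; Bao–Zane: 1; Nadia–Zane: 1; Akira–Veda: 1/2; Akira–Nora: 1/2; Akira–Hana: 1/2; Akira–Zane: 1.
All other pairs contribute 0.
Summing the contributions gives betweenness(Jamal) = 6.

6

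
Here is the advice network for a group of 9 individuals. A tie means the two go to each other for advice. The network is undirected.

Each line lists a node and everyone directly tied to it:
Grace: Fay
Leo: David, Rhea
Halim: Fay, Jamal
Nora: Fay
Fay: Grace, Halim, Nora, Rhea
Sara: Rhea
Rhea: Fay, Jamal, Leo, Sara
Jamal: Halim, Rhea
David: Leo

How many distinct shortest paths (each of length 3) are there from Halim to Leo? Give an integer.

2

The shortest distance is 3. The length-3 paths are: Halim–Jamal–Rhea–Leo; Halim–Fay–Rhea–Leo.
That gives 2 distinct shortest paths.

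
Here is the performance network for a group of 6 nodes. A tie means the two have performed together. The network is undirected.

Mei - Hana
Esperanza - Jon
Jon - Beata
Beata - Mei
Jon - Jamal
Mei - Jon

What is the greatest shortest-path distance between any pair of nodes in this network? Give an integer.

Eccentricity of each node (its greatest distance to any other): Beata:2, Esperanza:3, Hana:3, Jamal:3, Jon:2, Mei:2.
The maximum eccentricity is 3, realized for instance by the pair Esperanza–Hana via Esperanza – Jon – Mei – Hana. So the diameter is 3.

3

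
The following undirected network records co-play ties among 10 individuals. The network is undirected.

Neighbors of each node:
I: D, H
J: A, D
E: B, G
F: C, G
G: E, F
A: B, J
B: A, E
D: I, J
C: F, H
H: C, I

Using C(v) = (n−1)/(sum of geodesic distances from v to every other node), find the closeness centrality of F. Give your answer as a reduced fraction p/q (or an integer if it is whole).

9/25

Distances from F: A:4, B:3, C:1, D:4, E:2, G:1, H:2, I:3, J:5. Sum = 25.
n = 10, so closeness = 9/25.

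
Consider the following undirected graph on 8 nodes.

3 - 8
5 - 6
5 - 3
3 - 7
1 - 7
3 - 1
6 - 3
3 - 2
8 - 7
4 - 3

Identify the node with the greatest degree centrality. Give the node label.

3

Degrees — 1:2, 2:1, 3:7, 4:1, 5:2, 6:2, 7:3, 8:2.
The maximum is 7, attained only by 3.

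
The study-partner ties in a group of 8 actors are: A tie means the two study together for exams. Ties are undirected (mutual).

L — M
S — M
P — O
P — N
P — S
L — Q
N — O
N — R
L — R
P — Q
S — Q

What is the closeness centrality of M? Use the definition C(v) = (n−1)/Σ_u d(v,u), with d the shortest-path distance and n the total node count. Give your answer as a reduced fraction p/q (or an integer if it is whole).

1/2

Distances from M: L:1, N:3, O:3, P:2, Q:2, R:2, S:1. Sum = 14.
n = 8, so closeness = 7/14 = 1/2.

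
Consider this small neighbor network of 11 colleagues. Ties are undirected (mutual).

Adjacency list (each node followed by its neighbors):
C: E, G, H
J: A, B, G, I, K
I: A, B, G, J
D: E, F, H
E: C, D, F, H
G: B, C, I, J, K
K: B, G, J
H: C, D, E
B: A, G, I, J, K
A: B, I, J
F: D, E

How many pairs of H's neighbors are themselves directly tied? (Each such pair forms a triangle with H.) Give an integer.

H's neighbors: C, D, and E.
Neighbor pairs that are themselves tied: H–C–E; H–D–E. Each forms one triangle with H, for 2 in total.

2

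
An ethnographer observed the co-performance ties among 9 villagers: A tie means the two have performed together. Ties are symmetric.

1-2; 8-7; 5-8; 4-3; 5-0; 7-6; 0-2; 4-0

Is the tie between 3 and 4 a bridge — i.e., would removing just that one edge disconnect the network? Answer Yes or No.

Yes

Without the 3–4 edge there is no alternate route between 3 and 4, so the network disconnects. It is a bridge.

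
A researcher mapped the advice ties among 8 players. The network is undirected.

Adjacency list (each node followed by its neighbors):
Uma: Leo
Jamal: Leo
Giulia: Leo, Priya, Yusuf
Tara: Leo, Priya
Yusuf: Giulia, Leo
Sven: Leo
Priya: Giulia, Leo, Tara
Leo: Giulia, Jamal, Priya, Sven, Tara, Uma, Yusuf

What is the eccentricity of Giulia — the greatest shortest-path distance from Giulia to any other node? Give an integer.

2

Distances from Giulia: Jamal:2, Leo:1, Priya:1, Sven:2, Tara:2, Uma:2, Yusuf:1.
The largest is 2 (to Sven, Jamal, Uma, and Tara), so the eccentricity of Giulia is 2.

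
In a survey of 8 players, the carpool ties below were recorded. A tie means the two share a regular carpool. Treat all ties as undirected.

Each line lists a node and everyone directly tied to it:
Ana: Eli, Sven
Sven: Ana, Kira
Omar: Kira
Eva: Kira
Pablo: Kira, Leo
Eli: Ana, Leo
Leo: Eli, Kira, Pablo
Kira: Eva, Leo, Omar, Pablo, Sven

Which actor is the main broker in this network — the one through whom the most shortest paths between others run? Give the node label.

Unnormalized betweenness of each node: Ana:1, Eli:3/2, Eva:0, Kira:27/2, Leo:9/2, Omar:0, Pablo:0, Sven:7/2.
Kira has the largest value, 27/2, making it the main broker — the node through which the most shortest paths run.

Kira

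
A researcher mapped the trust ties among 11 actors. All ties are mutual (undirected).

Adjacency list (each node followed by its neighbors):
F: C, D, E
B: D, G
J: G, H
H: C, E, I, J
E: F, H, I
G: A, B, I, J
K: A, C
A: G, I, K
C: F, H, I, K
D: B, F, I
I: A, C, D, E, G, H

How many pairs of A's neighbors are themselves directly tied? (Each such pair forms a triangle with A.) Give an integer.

1

A's neighbors: G, I, and K.
Neighbor pairs that are themselves tied: A–G–I. Each forms one triangle with A, for 1 in total.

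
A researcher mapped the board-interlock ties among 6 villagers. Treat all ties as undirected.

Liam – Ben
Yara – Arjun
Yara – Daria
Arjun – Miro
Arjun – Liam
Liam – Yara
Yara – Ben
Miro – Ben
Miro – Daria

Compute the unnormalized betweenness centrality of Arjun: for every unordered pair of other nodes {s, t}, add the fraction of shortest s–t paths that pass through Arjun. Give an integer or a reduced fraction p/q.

Pairs whose geodesics pass through Arjun — Liam–Miro: 1/2; Miro–Yara: 1/3.
All other pairs contribute 0.
Summing the contributions gives betweenness(Arjun) = 5/6.

5/6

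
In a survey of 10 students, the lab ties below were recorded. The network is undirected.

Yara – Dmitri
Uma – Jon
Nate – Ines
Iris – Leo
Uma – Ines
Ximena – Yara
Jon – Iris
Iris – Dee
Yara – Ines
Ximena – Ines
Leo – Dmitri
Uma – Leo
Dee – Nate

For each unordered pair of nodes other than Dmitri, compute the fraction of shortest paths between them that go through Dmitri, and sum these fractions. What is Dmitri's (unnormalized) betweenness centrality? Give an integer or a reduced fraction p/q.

11/4

Pairs whose geodesics pass through Dmitri — Yara–Iris: 1; Yara–Leo: 1; Ximena–Iris: 1/4; Ximena–Leo: 1/2.
All other pairs contribute 0.
Summing the contributions gives betweenness(Dmitri) = 11/4.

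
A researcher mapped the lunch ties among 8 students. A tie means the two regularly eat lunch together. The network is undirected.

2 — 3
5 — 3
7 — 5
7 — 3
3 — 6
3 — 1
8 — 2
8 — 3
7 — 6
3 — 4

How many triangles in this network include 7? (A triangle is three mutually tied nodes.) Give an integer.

7's neighbors: 3, 5, and 6.
Neighbor pairs that are themselves tied: 7–3–5; 7–3–6. Each forms one triangle with 7, for 2 in total.

2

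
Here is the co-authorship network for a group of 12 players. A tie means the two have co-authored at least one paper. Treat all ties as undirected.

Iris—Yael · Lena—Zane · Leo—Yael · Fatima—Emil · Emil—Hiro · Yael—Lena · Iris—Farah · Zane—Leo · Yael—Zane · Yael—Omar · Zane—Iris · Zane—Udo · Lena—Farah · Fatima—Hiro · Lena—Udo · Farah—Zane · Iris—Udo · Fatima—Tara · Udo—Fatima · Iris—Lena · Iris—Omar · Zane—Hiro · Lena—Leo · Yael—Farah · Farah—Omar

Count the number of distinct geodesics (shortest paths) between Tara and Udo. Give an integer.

1

The shortest distance is 2, and the only length-2 path is Tara–Fatima–Udo. So there is exactly 1 shortest path.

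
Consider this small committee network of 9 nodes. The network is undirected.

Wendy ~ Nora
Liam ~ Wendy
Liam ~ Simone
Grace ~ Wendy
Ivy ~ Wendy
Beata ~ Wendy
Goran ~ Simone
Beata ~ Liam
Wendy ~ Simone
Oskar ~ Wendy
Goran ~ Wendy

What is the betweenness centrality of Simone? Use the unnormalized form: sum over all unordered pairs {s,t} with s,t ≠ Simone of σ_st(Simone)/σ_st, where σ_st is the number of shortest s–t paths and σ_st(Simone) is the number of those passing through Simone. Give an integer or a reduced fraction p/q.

1/2

Pairs whose geodesics pass through Simone — Goran–Liam: 1/2.
All other pairs contribute 0.
Summing the contributions gives betweenness(Simone) = 1/2.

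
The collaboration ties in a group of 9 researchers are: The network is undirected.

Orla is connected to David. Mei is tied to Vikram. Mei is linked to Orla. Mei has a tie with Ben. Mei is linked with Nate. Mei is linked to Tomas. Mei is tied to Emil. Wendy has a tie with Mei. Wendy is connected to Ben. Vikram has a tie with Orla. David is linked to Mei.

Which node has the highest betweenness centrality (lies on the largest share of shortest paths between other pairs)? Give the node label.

Unnormalized betweenness of each node: Ben:0, David:0, Emil:0, Mei:49/2, Nate:0, Orla:1/2, Tomas:0, Vikram:0, Wendy:0.
Mei has the largest value, 49/2, making it the main broker — the node through which the most shortest paths run.

Mei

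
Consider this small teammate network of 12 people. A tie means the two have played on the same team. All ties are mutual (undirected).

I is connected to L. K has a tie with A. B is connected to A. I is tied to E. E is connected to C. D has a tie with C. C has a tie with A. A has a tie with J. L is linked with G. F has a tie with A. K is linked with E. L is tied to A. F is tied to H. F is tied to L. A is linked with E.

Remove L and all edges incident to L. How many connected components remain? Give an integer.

2

Without L, the remaining ties split the others into: {A, B, C, D, E, F, H, I, J, K}; {G}.
That's 2 separate components.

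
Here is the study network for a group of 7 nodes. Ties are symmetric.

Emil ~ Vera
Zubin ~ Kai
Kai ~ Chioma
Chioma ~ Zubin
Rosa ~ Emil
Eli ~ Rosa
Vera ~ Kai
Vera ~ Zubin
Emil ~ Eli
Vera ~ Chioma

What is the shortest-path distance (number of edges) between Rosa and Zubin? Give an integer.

3

One shortest route is Rosa – Emil – Vera – Zubin, which uses 3 edges, and at distance 2 from Rosa we only reach {Vera}, which does not include Zubin. So d(Rosa,Zubin) = 3.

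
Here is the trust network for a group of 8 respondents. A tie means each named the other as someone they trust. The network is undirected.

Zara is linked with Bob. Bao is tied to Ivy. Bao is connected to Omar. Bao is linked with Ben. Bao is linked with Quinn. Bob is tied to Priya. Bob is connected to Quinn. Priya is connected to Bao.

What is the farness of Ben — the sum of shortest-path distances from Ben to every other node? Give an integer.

16

Distances from Ben: Bao:1, Bob:3, Ivy:2, Omar:2, Priya:2, Quinn:2, Zara:4.
Sum = 1 + 3 + 2 + 2 + 2 + 2 + 4 = 16.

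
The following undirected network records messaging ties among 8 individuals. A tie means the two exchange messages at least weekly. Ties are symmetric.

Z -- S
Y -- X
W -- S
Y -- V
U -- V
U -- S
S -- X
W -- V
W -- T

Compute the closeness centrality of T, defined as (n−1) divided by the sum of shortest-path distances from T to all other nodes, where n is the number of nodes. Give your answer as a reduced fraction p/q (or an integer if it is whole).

7/17

Distances from T: S:2, U:3, V:2, W:1, X:3, Y:3, Z:3. Sum = 17.
n = 8, so closeness = 7/17.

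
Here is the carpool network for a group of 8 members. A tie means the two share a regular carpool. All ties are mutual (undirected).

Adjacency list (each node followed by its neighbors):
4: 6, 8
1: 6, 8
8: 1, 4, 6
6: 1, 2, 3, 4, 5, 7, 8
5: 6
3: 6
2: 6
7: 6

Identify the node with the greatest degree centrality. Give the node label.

6

Degrees — 1:2, 2:1, 3:1, 4:2, 5:1, 6:7, 7:1, 8:3.
The maximum is 7, attained only by 6.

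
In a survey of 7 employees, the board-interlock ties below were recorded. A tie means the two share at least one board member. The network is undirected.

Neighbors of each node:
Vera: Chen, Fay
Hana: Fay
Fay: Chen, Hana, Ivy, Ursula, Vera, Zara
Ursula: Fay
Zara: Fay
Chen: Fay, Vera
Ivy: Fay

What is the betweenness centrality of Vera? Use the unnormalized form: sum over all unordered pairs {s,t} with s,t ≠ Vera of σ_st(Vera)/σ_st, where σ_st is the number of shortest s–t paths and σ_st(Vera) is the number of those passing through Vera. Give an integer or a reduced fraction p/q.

No shortest path between any pair of other nodes passes through Vera.
Summing the contributions gives betweenness(Vera) = 0.

0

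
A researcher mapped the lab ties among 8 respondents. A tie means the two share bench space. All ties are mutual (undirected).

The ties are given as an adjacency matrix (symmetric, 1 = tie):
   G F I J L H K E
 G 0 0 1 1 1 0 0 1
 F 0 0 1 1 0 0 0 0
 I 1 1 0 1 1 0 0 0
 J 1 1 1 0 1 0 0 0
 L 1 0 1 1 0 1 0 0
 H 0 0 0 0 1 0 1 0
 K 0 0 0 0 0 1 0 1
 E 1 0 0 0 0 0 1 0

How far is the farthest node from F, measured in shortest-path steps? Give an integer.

Distances from F: E:3, G:2, H:3, I:1, J:1, K:4, L:2.
The largest is 4 (to K), so the eccentricity of F is 4.

4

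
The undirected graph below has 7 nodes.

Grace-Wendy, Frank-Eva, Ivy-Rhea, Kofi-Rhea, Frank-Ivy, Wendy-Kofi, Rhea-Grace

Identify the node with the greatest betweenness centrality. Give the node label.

Rhea

Unnormalized betweenness of each node: Eva:0, Frank:5, Grace:2, Ivy:8, Kofi:2, Rhea:19/2, Wendy:1/2.
Rhea has the largest value, 19/2, making it the main broker — the node through which the most shortest paths run.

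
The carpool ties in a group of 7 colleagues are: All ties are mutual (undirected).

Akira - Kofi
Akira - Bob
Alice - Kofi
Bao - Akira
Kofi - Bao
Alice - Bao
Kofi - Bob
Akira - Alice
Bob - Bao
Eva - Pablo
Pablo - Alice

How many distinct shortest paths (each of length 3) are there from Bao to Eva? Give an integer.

The shortest distance is 3, and the only length-3 path is Bao–Alice–Pablo–Eva. So there is exactly 1 shortest path.

1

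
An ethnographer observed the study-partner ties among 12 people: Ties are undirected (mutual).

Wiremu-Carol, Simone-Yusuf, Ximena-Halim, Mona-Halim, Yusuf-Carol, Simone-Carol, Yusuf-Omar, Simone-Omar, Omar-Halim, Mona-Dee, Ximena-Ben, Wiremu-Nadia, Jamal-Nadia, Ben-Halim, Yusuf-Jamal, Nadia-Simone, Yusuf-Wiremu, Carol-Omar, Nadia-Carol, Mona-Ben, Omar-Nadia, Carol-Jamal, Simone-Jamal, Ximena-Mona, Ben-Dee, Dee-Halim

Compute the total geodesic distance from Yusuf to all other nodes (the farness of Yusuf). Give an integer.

Distances from Yusuf: Ben:3, Carol:1, Dee:3, Halim:2, Jamal:1, Mona:3, Nadia:2, Omar:1, Simone:1, Wiremu:1, Ximena:3.
Sum = 3 + 1 + 3 + 2 + 1 + 3 + 2 + 1 + 1 + 1 + 3 = 21.

21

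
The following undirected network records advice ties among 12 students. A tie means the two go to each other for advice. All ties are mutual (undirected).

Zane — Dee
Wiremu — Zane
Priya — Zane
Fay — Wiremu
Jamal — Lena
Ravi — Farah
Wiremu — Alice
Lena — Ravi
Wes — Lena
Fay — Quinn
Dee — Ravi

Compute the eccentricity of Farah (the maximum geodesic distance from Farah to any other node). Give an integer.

6

Distances from Farah: Alice:5, Dee:2, Fay:5, Jamal:3, Lena:2, Priya:4, Quinn:6, Ravi:1, Wes:3, Wiremu:4, Zane:3.
The largest is 6 (to Quinn), so the eccentricity of Farah is 6.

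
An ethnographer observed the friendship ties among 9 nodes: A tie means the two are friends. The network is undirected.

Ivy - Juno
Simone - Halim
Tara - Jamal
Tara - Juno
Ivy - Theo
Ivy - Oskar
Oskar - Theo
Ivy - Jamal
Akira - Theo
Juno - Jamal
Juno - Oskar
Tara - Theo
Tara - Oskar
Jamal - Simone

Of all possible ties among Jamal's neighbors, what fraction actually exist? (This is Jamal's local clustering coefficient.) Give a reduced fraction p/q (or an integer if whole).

1/3

Jamal's neighbors: Ivy, Juno, Simone, and Tara (k = 4).
Possible neighbor pairs: C(4,2) = 6. Edges among them: Ivy–Juno, Juno–Tara → e = 2.
Clustering(Jamal) = 2/6 = 1/3.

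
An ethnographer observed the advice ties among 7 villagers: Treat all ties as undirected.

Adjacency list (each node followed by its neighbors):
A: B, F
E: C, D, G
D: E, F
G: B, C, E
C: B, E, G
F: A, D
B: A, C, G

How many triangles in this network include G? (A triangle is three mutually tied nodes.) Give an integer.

2

G's neighbors: B, C, and E.
Neighbor pairs that are themselves tied: G–B–C; G–C–E. Each forms one triangle with G, for 2 in total.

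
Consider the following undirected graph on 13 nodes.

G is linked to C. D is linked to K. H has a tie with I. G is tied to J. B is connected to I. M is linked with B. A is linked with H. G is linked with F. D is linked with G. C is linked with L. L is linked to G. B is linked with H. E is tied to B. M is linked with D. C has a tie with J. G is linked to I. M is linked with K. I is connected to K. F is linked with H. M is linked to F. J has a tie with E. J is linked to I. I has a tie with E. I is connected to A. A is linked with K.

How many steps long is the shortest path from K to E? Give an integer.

2

One shortest route is K – I – E, which uses 2 edges, and K and E are not directly tied, so nothing shorter exists. So d(K,E) = 2.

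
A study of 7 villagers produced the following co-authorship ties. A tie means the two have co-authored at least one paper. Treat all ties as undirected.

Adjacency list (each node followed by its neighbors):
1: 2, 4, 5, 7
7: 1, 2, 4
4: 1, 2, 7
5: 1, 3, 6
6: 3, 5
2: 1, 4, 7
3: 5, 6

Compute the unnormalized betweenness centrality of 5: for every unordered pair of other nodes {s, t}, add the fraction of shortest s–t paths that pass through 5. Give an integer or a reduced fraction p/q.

Pairs whose geodesics pass through 5 — 6–7: 1; 6–2: 1; 6–4: 1; 6–1: 1; 3–7: 1; 3–2: 1; 3–4: 1; 3–1: 1.
All other pairs contribute 0.
Summing the contributions gives betweenness(5) = 8.

8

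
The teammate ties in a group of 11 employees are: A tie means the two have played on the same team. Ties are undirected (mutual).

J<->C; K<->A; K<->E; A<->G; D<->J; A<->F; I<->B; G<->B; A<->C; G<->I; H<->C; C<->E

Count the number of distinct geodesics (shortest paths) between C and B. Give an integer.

1

The shortest distance is 3, and the only length-3 path is C–A–G–B. So there is exactly 1 shortest path.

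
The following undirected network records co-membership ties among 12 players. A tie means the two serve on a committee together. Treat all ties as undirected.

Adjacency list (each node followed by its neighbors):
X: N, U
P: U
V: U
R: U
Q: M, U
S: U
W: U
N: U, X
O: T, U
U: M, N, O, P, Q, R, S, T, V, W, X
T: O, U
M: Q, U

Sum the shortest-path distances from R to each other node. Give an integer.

21

Distances from R: M:2, N:2, O:2, P:2, Q:2, S:2, T:2, U:1, V:2, W:2, X:2.
Sum = 2 + 2 + 2 + 2 + 2 + 2 + 2 + 1 + 2 + 2 + 2 = 21.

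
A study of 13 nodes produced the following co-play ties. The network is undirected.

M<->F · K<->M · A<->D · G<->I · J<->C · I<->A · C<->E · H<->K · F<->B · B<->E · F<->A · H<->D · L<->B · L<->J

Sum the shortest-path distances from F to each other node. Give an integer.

25

Distances from F: A:1, B:1, C:3, D:2, E:2, G:3, H:3, I:2, J:3, K:2, L:2, M:1.
Sum = 1 + 1 + 3 + 2 + 2 + 3 + 3 + 2 + 3 + 2 + 2 + 1 = 25.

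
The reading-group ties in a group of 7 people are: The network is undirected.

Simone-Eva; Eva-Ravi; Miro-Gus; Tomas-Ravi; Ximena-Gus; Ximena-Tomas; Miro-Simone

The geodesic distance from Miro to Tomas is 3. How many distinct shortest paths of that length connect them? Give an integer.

The shortest distance is 3, and the only length-3 path is Miro–Gus–Ximena–Tomas. So there is exactly 1 shortest path.

1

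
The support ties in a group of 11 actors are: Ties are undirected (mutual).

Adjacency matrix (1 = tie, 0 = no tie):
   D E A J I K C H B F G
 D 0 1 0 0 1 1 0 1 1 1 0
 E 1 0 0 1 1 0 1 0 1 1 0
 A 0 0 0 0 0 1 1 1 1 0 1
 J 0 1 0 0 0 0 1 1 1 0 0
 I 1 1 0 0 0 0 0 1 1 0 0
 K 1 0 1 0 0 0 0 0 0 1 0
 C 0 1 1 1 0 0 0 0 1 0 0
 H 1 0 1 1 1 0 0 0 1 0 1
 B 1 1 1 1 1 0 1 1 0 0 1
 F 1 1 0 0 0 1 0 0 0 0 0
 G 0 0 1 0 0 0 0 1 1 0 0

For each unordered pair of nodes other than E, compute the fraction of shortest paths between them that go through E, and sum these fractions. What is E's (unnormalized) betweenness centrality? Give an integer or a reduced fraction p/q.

437/84

Pairs whose geodesics pass through E — D–J: 1/3; D–C: 1/2; J–I: 1/3; J–K: 2/7; J–F: 1; I–C: 1/2; I–F: 1/2; C–F: 1; B–F: 1/2; F–G: 1/4.
All other pairs contribute 0.
Summing the contributions gives betweenness(E) = 437/84.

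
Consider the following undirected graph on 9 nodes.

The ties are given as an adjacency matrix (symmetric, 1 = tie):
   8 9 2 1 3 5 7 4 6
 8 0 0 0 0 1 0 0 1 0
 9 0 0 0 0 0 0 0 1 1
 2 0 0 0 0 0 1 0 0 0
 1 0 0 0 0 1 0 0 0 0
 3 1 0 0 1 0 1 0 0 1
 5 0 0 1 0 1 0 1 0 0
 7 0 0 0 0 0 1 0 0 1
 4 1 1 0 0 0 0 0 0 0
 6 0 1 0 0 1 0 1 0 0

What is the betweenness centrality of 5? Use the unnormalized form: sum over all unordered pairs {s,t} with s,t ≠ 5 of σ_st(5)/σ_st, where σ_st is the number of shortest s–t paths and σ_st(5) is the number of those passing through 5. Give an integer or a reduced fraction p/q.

17/2

Pairs whose geodesics pass through 5 — 8–2: 1; 8–7: 1/2; 9–2: 2/2; 2–1: 1; 2–3: 1; 2–7: 1; 2–4: 1; 2–6: 2/2; 1–7: 1/2; 3–7: 1/2.
All other pairs contribute 0.
Summing the contributions gives betweenness(5) = 17/2.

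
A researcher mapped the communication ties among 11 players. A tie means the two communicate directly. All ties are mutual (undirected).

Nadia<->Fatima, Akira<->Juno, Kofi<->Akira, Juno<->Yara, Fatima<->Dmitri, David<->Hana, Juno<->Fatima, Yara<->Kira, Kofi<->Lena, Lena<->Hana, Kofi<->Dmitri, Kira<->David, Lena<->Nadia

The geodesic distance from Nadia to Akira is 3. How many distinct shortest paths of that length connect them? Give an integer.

2

The shortest distance is 3. The length-3 paths are: Nadia–Lena–Kofi–Akira; Nadia–Fatima–Juno–Akira.
That gives 2 distinct shortest paths.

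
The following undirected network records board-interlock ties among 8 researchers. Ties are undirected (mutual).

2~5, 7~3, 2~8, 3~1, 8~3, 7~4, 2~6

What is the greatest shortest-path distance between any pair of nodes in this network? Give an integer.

Eccentricity of each node (its greatest distance to any other): 1:4, 2:4, 3:3, 4:5, 5:5, 6:5, 7:4, 8:3.
The maximum eccentricity is 5, realized for instance by the pair 4–6 via 4 – 7 – 3 – 8 – 2 – 6. So the diameter is 5.

5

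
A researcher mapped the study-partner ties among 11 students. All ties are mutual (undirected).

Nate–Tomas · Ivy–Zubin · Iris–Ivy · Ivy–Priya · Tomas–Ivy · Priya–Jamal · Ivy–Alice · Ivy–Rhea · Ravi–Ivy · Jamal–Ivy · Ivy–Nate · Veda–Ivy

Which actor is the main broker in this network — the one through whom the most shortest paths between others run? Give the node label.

Unnormalized betweenness of each node: Alice:0, Iris:0, Ivy:43, Jamal:0, Nate:0, Priya:0, Ravi:0, Rhea:0, Tomas:0, Veda:0, Zubin:0.
Ivy has the largest value, 43, making it the main broker — the node through which the most shortest paths run.

Ivy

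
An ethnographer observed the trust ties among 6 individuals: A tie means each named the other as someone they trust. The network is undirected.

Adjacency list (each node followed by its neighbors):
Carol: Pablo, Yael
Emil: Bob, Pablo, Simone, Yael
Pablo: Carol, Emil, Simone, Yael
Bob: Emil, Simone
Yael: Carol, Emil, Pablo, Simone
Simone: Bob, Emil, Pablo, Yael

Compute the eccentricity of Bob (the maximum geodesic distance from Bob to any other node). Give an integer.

3

Distances from Bob: Carol:3, Emil:1, Pablo:2, Simone:1, Yael:2.
The largest is 3 (to Carol), so the eccentricity of Bob is 3.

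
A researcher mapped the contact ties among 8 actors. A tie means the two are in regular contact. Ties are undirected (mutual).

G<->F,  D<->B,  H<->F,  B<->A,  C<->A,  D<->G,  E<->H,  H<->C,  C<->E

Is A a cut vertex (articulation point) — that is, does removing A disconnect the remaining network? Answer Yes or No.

No

Even without A, every remaining node can still reach every other (the residual graph is connected), so A is not a cut vertex.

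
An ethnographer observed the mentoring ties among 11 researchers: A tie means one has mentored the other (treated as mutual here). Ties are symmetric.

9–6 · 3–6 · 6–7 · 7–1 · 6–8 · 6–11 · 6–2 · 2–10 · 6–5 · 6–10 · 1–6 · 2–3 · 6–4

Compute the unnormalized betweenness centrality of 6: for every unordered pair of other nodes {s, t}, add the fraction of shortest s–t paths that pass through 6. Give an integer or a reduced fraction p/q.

83/2

Pairs whose geodesics pass through 6 — 1–11: 1; 1–10: 1; 1–9: 1; 1–5: 1; 1–2: 1; 1–3: 1; 1–8: 1; 1–4: 1; 11–10: 1; 11–9: 1; 11–7: 1; 11–5: 1; 11–2: 1; 11–3: 1 … (+28 more pairs).
All other pairs contribute 0.
Summing the contributions gives betweenness(6) = 83/2.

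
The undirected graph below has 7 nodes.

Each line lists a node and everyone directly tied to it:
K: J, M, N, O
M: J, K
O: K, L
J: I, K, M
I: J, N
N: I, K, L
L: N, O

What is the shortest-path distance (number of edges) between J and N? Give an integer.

One shortest route is J – I – N, which uses 2 edges, and J and N are not directly tied, so nothing shorter exists. So d(J,N) = 2.

2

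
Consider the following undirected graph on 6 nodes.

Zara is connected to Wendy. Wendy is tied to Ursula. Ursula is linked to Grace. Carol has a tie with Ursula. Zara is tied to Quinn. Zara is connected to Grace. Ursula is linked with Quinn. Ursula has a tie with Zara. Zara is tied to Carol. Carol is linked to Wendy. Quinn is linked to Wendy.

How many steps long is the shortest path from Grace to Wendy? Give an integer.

2

One shortest route is Grace – Ursula – Wendy, which uses 2 edges, and Grace and Wendy are not directly tied, so nothing shorter exists. So d(Grace,Wendy) = 2.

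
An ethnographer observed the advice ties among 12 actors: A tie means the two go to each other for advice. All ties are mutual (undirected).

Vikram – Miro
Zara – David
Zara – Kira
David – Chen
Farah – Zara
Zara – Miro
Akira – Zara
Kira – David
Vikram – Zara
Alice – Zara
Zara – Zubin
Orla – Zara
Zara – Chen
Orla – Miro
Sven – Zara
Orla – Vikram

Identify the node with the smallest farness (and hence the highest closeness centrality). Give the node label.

Farness (sum of distances to all others) for each node — Akira:21, Alice:21, Chen:20, David:19, Farah:21, Kira:20, Miro:19, Orla:19, Sven:21, Vikram:19, Zara:11, Zubin:21.
The smallest farness is 11, for Zara, so Zara has the highest closeness.

Zara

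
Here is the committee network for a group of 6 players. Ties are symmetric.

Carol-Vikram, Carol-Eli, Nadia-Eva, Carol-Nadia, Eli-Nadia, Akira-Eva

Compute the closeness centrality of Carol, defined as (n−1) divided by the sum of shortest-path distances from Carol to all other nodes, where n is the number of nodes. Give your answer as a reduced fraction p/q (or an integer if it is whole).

5/8

Distances from Carol: Akira:3, Eli:1, Eva:2, Nadia:1, Vikram:1. Sum = 8.
n = 6, so closeness = 5/8.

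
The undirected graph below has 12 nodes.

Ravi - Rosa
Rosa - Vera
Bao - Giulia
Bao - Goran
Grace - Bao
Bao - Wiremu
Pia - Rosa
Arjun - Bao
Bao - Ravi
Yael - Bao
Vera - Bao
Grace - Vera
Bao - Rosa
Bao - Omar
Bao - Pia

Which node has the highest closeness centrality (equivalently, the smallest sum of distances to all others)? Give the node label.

Bao

Farness (sum of distances to all others) for each node — Arjun:21, Bao:11, Giulia:21, Goran:21, Grace:20, Omar:21, Pia:20, Ravi:20, Rosa:18, Vera:19, Wiremu:21, Yael:21.
The smallest farness is 11, for Bao, so Bao has the highest closeness.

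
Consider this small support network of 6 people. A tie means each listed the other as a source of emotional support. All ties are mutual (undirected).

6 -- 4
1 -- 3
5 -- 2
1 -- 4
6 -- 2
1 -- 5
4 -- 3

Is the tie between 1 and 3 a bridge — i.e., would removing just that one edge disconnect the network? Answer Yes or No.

No

Even without that edge, 1 still reaches 3 via 1 – 4 – 3, so the network stays connected. Not a bridge.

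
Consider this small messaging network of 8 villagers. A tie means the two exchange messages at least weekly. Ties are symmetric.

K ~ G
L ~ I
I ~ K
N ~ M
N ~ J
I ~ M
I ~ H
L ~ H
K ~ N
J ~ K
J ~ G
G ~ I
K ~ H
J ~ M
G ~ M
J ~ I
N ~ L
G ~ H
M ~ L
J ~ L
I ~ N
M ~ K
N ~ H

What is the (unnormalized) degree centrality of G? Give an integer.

G is directly tied to H, I, J, K, and M. That is 5 neighbors, so the degree of G is 5.

5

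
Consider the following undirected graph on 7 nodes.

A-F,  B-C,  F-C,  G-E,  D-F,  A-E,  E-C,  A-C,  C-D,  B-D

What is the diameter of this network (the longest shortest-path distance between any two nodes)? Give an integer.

3

Eccentricity of each node (its greatest distance to any other): A:2, B:3, C:2, D:3, E:2, F:3, G:3.
The maximum eccentricity is 3, realized for instance by the pair G–D via G – E – C – D. So the diameter is 3.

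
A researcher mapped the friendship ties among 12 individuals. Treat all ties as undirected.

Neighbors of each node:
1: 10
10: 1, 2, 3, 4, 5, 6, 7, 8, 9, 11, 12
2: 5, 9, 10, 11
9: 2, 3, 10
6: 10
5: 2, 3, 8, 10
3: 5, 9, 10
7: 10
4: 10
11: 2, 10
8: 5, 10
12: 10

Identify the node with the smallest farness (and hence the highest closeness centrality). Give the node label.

10

Farness (sum of distances to all others) for each node — 1:21, 2:18, 3:19, 4:21, 5:18, 6:21, 7:21, 8:20, 9:19, 10:11, 11:20, 12:21.
The smallest farness is 11, for 10, so 10 has the highest closeness.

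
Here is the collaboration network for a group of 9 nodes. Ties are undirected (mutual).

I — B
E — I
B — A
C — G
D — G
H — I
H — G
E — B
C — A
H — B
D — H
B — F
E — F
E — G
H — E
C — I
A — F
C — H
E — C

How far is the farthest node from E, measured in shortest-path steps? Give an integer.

2

Distances from E: A:2, B:1, C:1, D:2, F:1, G:1, H:1, I:1.
The largest is 2 (to A and D), so the eccentricity of E is 2.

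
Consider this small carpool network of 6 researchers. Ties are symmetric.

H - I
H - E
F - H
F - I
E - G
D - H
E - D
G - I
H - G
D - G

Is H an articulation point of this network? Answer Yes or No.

No

Even without H, every remaining node can still reach every other (the residual graph is connected), so H is not a cut vertex.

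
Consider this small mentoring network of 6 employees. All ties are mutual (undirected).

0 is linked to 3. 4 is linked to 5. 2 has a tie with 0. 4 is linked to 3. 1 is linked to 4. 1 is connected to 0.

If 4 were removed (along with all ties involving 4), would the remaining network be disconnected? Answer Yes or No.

Yes

Removing 4 leaves {0, 1, 2, and 3} with no path to {5}, so the network splits into 2 components. 4 is a cut vertex.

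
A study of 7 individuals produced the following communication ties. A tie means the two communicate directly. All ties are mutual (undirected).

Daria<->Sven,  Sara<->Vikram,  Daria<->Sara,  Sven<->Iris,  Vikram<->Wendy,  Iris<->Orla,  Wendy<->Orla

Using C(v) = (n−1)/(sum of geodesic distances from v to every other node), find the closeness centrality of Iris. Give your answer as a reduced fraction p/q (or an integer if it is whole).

1/2

Distances from Iris: Daria:2, Orla:1, Sara:3, Sven:1, Vikram:3, Wendy:2. Sum = 12.
n = 7, so closeness = 6/12 = 1/2.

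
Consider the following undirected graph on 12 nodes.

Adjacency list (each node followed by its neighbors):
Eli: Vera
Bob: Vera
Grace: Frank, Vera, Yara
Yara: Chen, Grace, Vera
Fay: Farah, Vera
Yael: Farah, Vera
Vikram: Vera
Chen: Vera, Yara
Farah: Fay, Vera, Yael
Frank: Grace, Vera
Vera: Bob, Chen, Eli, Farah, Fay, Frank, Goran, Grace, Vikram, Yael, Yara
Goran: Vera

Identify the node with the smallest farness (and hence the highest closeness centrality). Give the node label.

Farness (sum of distances to all others) for each node — Bob:21, Chen:20, Eli:21, Farah:19, Fay:20, Frank:20, Goran:21, Grace:19, Vera:11, Vikram:21, Yael:20, Yara:19.
The smallest farness is 11, for Vera, so Vera has the highest closeness.

Vera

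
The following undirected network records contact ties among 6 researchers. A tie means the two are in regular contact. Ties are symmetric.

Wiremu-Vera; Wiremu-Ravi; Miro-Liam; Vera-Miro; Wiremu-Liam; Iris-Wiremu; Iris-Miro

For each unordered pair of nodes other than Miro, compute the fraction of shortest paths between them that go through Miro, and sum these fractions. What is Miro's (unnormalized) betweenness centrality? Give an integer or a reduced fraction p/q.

Pairs whose geodesics pass through Miro — Liam–Vera: 1/2; Liam–Iris: 1/2; Vera–Iris: 1/2.
All other pairs contribute 0.
Summing the contributions gives betweenness(Miro) = 3/2.

3/2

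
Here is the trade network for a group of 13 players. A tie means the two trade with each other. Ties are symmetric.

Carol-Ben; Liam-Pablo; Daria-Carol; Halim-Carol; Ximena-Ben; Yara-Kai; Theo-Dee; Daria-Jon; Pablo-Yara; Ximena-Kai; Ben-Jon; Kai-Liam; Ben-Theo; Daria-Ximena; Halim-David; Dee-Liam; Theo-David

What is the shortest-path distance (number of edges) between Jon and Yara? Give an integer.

4

One shortest route is Jon – Ben – Ximena – Kai – Yara, which uses 4 edges, and at distance 3 from Jon we only reach {David, Dee, Halim, Kai}, which does not include Yara. So d(Jon,Yara) = 4.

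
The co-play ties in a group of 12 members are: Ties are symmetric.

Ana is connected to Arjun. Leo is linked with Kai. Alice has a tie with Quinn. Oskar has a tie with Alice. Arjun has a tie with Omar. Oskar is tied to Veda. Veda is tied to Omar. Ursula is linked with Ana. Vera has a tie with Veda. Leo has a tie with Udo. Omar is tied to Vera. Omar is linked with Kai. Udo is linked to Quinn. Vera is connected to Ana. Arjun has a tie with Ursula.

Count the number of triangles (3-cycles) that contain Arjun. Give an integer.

Arjun's neighbors: Ana, Omar, and Ursula.
Neighbor pairs that are themselves tied: Arjun–Ana–Ursula. Each forms one triangle with Arjun, for 1 in total.

1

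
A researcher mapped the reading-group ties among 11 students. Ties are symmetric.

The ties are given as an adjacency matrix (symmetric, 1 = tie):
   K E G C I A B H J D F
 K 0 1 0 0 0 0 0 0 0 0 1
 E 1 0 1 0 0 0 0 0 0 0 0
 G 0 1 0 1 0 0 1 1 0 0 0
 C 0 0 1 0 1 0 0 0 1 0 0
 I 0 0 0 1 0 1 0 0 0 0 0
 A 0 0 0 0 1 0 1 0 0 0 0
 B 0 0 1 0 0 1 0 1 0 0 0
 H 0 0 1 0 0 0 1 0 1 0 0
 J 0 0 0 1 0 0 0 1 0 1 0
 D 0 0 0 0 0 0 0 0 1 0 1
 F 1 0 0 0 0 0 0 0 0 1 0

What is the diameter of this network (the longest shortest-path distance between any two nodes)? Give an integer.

5

Eccentricity of each node (its greatest distance to any other): A:5, B:4, C:3, D:4, E:3, F:5, G:3, H:3, I:4, J:3, K:4.
The maximum eccentricity is 5, realized for instance by the pair A–F via A – B – G – E – K – F. So the diameter is 5.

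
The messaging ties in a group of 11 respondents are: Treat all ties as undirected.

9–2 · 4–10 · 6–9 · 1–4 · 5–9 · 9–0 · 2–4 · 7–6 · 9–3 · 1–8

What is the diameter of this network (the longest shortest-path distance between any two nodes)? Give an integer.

6

Eccentricity of each node (its greatest distance to any other): 0:5, 1:5, 2:3, 3:5, 4:4, 5:5, 6:5, 7:6, 8:6, 9:4, 10:5.
The maximum eccentricity is 6, realized for instance by the pair 8–7 via 8 – 1 – 4 – 2 – 9 – 6 – 7. So the diameter is 6.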